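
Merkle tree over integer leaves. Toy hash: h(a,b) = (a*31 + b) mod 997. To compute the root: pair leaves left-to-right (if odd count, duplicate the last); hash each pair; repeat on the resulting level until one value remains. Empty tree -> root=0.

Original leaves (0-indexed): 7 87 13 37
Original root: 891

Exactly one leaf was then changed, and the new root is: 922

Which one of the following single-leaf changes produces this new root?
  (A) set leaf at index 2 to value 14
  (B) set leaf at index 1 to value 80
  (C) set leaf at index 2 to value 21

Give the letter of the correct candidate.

Original leaves: [7, 87, 13, 37]
Target new root: 922
Try each candidate change and compute the resulting root:
Candidate A: set leaf[2] = 14 -> leaves = [7, 87, 14, 37]
  L0: [7, 87, 14, 37]
  L1: h(7,87)=(7*31+87)%997=304 h(14,37)=(14*31+37)%997=471 -> [304, 471]
  L2: h(304,471)=(304*31+471)%997=922 -> [922]
  root = 922 == target 922  ** MATCH **
Candidate B: set leaf[1] = 80 -> leaves = [7, 80, 13, 37]
  L0: [7, 80, 13, 37]
  L1: h(7,80)=(7*31+80)%997=297 h(13,37)=(13*31+37)%997=440 -> [297, 440]
  L2: h(297,440)=(297*31+440)%997=674 -> [674]
  root = 674 != target 922
Candidate C: set leaf[2] = 21 -> leaves = [7, 87, 21, 37]
  L0: [7, 87, 21, 37]
  L1: h(7,87)=(7*31+87)%997=304 h(21,37)=(21*31+37)%997=688 -> [304, 688]
  L2: h(304,688)=(304*31+688)%997=142 -> [142]
  root = 142 != target 922
Candidate A produces the target root.

Answer: A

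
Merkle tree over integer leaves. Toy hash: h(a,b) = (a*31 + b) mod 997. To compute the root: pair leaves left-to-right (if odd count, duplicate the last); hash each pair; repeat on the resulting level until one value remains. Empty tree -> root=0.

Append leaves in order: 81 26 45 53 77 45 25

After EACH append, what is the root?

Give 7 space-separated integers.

After append 81 (leaves=[81]):
  L0: [81]
  root=81
After append 26 (leaves=[81, 26]):
  L0: [81, 26]
  L1: h(81,26)=(81*31+26)%997=543 -> [543]
  root=543
After append 45 (leaves=[81, 26, 45]):
  L0: [81, 26, 45]
  L1: h(81,26)=(81*31+26)%997=543 h(45,45)=(45*31+45)%997=443 -> [543, 443]
  L2: h(543,443)=(543*31+443)%997=327 -> [327]
  root=327
After append 53 (leaves=[81, 26, 45, 53]):
  L0: [81, 26, 45, 53]
  L1: h(81,26)=(81*31+26)%997=543 h(45,53)=(45*31+53)%997=451 -> [543, 451]
  L2: h(543,451)=(543*31+451)%997=335 -> [335]
  root=335
After append 77 (leaves=[81, 26, 45, 53, 77]):
  L0: [81, 26, 45, 53, 77]
  L1: h(81,26)=(81*31+26)%997=543 h(45,53)=(45*31+53)%997=451 h(77,77)=(77*31+77)%997=470 -> [543, 451, 470]
  L2: h(543,451)=(543*31+451)%997=335 h(470,470)=(470*31+470)%997=85 -> [335, 85]
  L3: h(335,85)=(335*31+85)%997=500 -> [500]
  root=500
After append 45 (leaves=[81, 26, 45, 53, 77, 45]):
  L0: [81, 26, 45, 53, 77, 45]
  L1: h(81,26)=(81*31+26)%997=543 h(45,53)=(45*31+53)%997=451 h(77,45)=(77*31+45)%997=438 -> [543, 451, 438]
  L2: h(543,451)=(543*31+451)%997=335 h(438,438)=(438*31+438)%997=58 -> [335, 58]
  L3: h(335,58)=(335*31+58)%997=473 -> [473]
  root=473
After append 25 (leaves=[81, 26, 45, 53, 77, 45, 25]):
  L0: [81, 26, 45, 53, 77, 45, 25]
  L1: h(81,26)=(81*31+26)%997=543 h(45,53)=(45*31+53)%997=451 h(77,45)=(77*31+45)%997=438 h(25,25)=(25*31+25)%997=800 -> [543, 451, 438, 800]
  L2: h(543,451)=(543*31+451)%997=335 h(438,800)=(438*31+800)%997=420 -> [335, 420]
  L3: h(335,420)=(335*31+420)%997=835 -> [835]
  root=835

Answer: 81 543 327 335 500 473 835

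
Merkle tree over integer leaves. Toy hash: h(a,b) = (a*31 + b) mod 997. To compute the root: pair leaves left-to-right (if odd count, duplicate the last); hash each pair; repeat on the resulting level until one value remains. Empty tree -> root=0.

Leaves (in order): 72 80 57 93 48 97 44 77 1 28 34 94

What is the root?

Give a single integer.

Answer: 7

Derivation:
L0: [72, 80, 57, 93, 48, 97, 44, 77, 1, 28, 34, 94]
L1: h(72,80)=(72*31+80)%997=318 h(57,93)=(57*31+93)%997=863 h(48,97)=(48*31+97)%997=588 h(44,77)=(44*31+77)%997=444 h(1,28)=(1*31+28)%997=59 h(34,94)=(34*31+94)%997=151 -> [318, 863, 588, 444, 59, 151]
L2: h(318,863)=(318*31+863)%997=751 h(588,444)=(588*31+444)%997=726 h(59,151)=(59*31+151)%997=983 -> [751, 726, 983]
L3: h(751,726)=(751*31+726)%997=79 h(983,983)=(983*31+983)%997=549 -> [79, 549]
L4: h(79,549)=(79*31+549)%997=7 -> [7]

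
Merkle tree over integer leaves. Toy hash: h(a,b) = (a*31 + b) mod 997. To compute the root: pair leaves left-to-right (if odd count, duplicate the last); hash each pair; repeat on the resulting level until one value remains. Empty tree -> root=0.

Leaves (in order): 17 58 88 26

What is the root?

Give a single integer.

Answer: 949

Derivation:
L0: [17, 58, 88, 26]
L1: h(17,58)=(17*31+58)%997=585 h(88,26)=(88*31+26)%997=760 -> [585, 760]
L2: h(585,760)=(585*31+760)%997=949 -> [949]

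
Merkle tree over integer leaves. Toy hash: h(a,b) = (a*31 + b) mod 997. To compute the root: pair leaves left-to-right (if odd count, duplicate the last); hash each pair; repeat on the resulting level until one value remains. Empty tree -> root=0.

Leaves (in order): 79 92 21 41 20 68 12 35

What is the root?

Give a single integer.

L0: [79, 92, 21, 41, 20, 68, 12, 35]
L1: h(79,92)=(79*31+92)%997=547 h(21,41)=(21*31+41)%997=692 h(20,68)=(20*31+68)%997=688 h(12,35)=(12*31+35)%997=407 -> [547, 692, 688, 407]
L2: h(547,692)=(547*31+692)%997=700 h(688,407)=(688*31+407)%997=798 -> [700, 798]
L3: h(700,798)=(700*31+798)%997=564 -> [564]

Answer: 564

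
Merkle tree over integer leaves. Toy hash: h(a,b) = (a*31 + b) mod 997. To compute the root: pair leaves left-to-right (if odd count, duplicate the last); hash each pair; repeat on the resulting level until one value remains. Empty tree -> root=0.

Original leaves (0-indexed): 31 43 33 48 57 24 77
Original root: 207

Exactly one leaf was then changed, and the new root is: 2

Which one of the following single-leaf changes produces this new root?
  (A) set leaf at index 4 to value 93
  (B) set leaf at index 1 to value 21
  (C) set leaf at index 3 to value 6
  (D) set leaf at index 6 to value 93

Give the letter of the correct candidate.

Original leaves: [31, 43, 33, 48, 57, 24, 77]
Target new root: 2
Try each candidate change and compute the resulting root:
Candidate A: set leaf[4] = 93 -> leaves = [31, 43, 33, 48, 93, 24, 77]
  L0: [31, 43, 33, 48, 93, 24, 77]
  L1: h(31,43)=(31*31+43)%997=7 h(33,48)=(33*31+48)%997=74 h(93,24)=(93*31+24)%997=913 h(77,77)=(77*31+77)%997=470 -> [7, 74, 913, 470]
  L2: h(7,74)=(7*31+74)%997=291 h(913,470)=(913*31+470)%997=857 -> [291, 857]
  L3: h(291,857)=(291*31+857)%997=905 -> [905]
  root = 905 != target 2
Candidate B: set leaf[1] = 21 -> leaves = [31, 21, 33, 48, 57, 24, 77]
  L0: [31, 21, 33, 48, 57, 24, 77]
  L1: h(31,21)=(31*31+21)%997=982 h(33,48)=(33*31+48)%997=74 h(57,24)=(57*31+24)%997=794 h(77,77)=(77*31+77)%997=470 -> [982, 74, 794, 470]
  L2: h(982,74)=(982*31+74)%997=606 h(794,470)=(794*31+470)%997=159 -> [606, 159]
  L3: h(606,159)=(606*31+159)%997=2 -> [2]
  root = 2 == target 2  ** MATCH **
Candidate C: set leaf[3] = 6 -> leaves = [31, 43, 33, 6, 57, 24, 77]
  L0: [31, 43, 33, 6, 57, 24, 77]
  L1: h(31,43)=(31*31+43)%997=7 h(33,6)=(33*31+6)%997=32 h(57,24)=(57*31+24)%997=794 h(77,77)=(77*31+77)%997=470 -> [7, 32, 794, 470]
  L2: h(7,32)=(7*31+32)%997=249 h(794,470)=(794*31+470)%997=159 -> [249, 159]
  L3: h(249,159)=(249*31+159)%997=899 -> [899]
  root = 899 != target 2
Candidate D: set leaf[6] = 93 -> leaves = [31, 43, 33, 48, 57, 24, 93]
  L0: [31, 43, 33, 48, 57, 24, 93]
  L1: h(31,43)=(31*31+43)%997=7 h(33,48)=(33*31+48)%997=74 h(57,24)=(57*31+24)%997=794 h(93,93)=(93*31+93)%997=982 -> [7, 74, 794, 982]
  L2: h(7,74)=(7*31+74)%997=291 h(794,982)=(794*31+982)%997=671 -> [291, 671]
  L3: h(291,671)=(291*31+671)%997=719 -> [719]
  root = 719 != target 2
Candidate B produces the target root.

Answer: B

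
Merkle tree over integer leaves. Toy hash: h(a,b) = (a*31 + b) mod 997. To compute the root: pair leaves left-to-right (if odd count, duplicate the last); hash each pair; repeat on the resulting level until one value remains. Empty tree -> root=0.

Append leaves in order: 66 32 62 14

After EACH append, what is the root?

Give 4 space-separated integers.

Answer: 66 84 600 552

Derivation:
After append 66 (leaves=[66]):
  L0: [66]
  root=66
After append 32 (leaves=[66, 32]):
  L0: [66, 32]
  L1: h(66,32)=(66*31+32)%997=84 -> [84]
  root=84
After append 62 (leaves=[66, 32, 62]):
  L0: [66, 32, 62]
  L1: h(66,32)=(66*31+32)%997=84 h(62,62)=(62*31+62)%997=987 -> [84, 987]
  L2: h(84,987)=(84*31+987)%997=600 -> [600]
  root=600
After append 14 (leaves=[66, 32, 62, 14]):
  L0: [66, 32, 62, 14]
  L1: h(66,32)=(66*31+32)%997=84 h(62,14)=(62*31+14)%997=939 -> [84, 939]
  L2: h(84,939)=(84*31+939)%997=552 -> [552]
  root=552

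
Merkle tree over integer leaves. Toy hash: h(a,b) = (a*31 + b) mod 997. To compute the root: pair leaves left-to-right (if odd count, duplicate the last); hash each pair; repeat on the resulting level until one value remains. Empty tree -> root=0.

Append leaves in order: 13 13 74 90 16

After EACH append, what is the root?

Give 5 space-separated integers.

After append 13 (leaves=[13]):
  L0: [13]
  root=13
After append 13 (leaves=[13, 13]):
  L0: [13, 13]
  L1: h(13,13)=(13*31+13)%997=416 -> [416]
  root=416
After append 74 (leaves=[13, 13, 74]):
  L0: [13, 13, 74]
  L1: h(13,13)=(13*31+13)%997=416 h(74,74)=(74*31+74)%997=374 -> [416, 374]
  L2: h(416,374)=(416*31+374)%997=309 -> [309]
  root=309
After append 90 (leaves=[13, 13, 74, 90]):
  L0: [13, 13, 74, 90]
  L1: h(13,13)=(13*31+13)%997=416 h(74,90)=(74*31+90)%997=390 -> [416, 390]
  L2: h(416,390)=(416*31+390)%997=325 -> [325]
  root=325
After append 16 (leaves=[13, 13, 74, 90, 16]):
  L0: [13, 13, 74, 90, 16]
  L1: h(13,13)=(13*31+13)%997=416 h(74,90)=(74*31+90)%997=390 h(16,16)=(16*31+16)%997=512 -> [416, 390, 512]
  L2: h(416,390)=(416*31+390)%997=325 h(512,512)=(512*31+512)%997=432 -> [325, 432]
  L3: h(325,432)=(325*31+432)%997=537 -> [537]
  root=537

Answer: 13 416 309 325 537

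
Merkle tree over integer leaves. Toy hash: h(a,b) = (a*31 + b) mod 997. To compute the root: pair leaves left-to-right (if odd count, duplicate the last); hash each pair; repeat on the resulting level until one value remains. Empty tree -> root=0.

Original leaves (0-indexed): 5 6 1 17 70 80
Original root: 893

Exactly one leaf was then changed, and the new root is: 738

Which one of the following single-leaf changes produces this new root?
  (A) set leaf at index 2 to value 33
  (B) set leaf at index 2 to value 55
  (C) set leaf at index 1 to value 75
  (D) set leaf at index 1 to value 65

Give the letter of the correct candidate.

Original leaves: [5, 6, 1, 17, 70, 80]
Target new root: 738
Try each candidate change and compute the resulting root:
Candidate A: set leaf[2] = 33 -> leaves = [5, 6, 33, 17, 70, 80]
  L0: [5, 6, 33, 17, 70, 80]
  L1: h(5,6)=(5*31+6)%997=161 h(33,17)=(33*31+17)%997=43 h(70,80)=(70*31+80)%997=256 -> [161, 43, 256]
  L2: h(161,43)=(161*31+43)%997=49 h(256,256)=(256*31+256)%997=216 -> [49, 216]
  L3: h(49,216)=(49*31+216)%997=738 -> [738]
  root = 738 == target 738  ** MATCH **
Candidate B: set leaf[2] = 55 -> leaves = [5, 6, 55, 17, 70, 80]
  L0: [5, 6, 55, 17, 70, 80]
  L1: h(5,6)=(5*31+6)%997=161 h(55,17)=(55*31+17)%997=725 h(70,80)=(70*31+80)%997=256 -> [161, 725, 256]
  L2: h(161,725)=(161*31+725)%997=731 h(256,256)=(256*31+256)%997=216 -> [731, 216]
  L3: h(731,216)=(731*31+216)%997=943 -> [943]
  root = 943 != target 738
Candidate C: set leaf[1] = 75 -> leaves = [5, 75, 1, 17, 70, 80]
  L0: [5, 75, 1, 17, 70, 80]
  L1: h(5,75)=(5*31+75)%997=230 h(1,17)=(1*31+17)%997=48 h(70,80)=(70*31+80)%997=256 -> [230, 48, 256]
  L2: h(230,48)=(230*31+48)%997=199 h(256,256)=(256*31+256)%997=216 -> [199, 216]
  L3: h(199,216)=(199*31+216)%997=403 -> [403]
  root = 403 != target 738
Candidate D: set leaf[1] = 65 -> leaves = [5, 65, 1, 17, 70, 80]
  L0: [5, 65, 1, 17, 70, 80]
  L1: h(5,65)=(5*31+65)%997=220 h(1,17)=(1*31+17)%997=48 h(70,80)=(70*31+80)%997=256 -> [220, 48, 256]
  L2: h(220,48)=(220*31+48)%997=886 h(256,256)=(256*31+256)%997=216 -> [886, 216]
  L3: h(886,216)=(886*31+216)%997=763 -> [763]
  root = 763 != target 738
Candidate A produces the target root.

Answer: A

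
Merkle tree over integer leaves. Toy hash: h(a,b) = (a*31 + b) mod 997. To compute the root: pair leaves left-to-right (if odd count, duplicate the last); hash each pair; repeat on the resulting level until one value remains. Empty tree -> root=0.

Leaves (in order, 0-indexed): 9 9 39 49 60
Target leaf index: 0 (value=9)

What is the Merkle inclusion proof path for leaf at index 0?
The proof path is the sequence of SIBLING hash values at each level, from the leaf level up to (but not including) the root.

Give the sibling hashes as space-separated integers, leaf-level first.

Answer: 9 261 623

Derivation:
L0 (leaves): [9, 9, 39, 49, 60], target index=0
L1: h(9,9)=(9*31+9)%997=288 [pair 0] h(39,49)=(39*31+49)%997=261 [pair 1] h(60,60)=(60*31+60)%997=923 [pair 2] -> [288, 261, 923]
  Sibling for proof at L0: 9
L2: h(288,261)=(288*31+261)%997=216 [pair 0] h(923,923)=(923*31+923)%997=623 [pair 1] -> [216, 623]
  Sibling for proof at L1: 261
L3: h(216,623)=(216*31+623)%997=340 [pair 0] -> [340]
  Sibling for proof at L2: 623
Root: 340
Proof path (sibling hashes from leaf to root): [9, 261, 623]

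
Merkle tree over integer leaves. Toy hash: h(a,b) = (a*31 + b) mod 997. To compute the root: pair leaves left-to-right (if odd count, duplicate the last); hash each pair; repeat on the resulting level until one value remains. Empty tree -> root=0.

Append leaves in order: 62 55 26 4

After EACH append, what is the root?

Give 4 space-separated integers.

Answer: 62 980 305 283

Derivation:
After append 62 (leaves=[62]):
  L0: [62]
  root=62
After append 55 (leaves=[62, 55]):
  L0: [62, 55]
  L1: h(62,55)=(62*31+55)%997=980 -> [980]
  root=980
After append 26 (leaves=[62, 55, 26]):
  L0: [62, 55, 26]
  L1: h(62,55)=(62*31+55)%997=980 h(26,26)=(26*31+26)%997=832 -> [980, 832]
  L2: h(980,832)=(980*31+832)%997=305 -> [305]
  root=305
After append 4 (leaves=[62, 55, 26, 4]):
  L0: [62, 55, 26, 4]
  L1: h(62,55)=(62*31+55)%997=980 h(26,4)=(26*31+4)%997=810 -> [980, 810]
  L2: h(980,810)=(980*31+810)%997=283 -> [283]
  root=283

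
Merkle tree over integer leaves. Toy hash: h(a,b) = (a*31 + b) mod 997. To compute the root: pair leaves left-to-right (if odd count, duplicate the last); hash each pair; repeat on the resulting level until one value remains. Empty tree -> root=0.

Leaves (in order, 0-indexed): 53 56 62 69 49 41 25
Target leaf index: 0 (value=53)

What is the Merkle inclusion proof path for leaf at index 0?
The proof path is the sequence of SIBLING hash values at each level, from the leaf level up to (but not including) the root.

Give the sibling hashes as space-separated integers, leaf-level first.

L0 (leaves): [53, 56, 62, 69, 49, 41, 25], target index=0
L1: h(53,56)=(53*31+56)%997=702 [pair 0] h(62,69)=(62*31+69)%997=994 [pair 1] h(49,41)=(49*31+41)%997=563 [pair 2] h(25,25)=(25*31+25)%997=800 [pair 3] -> [702, 994, 563, 800]
  Sibling for proof at L0: 56
L2: h(702,994)=(702*31+994)%997=822 [pair 0] h(563,800)=(563*31+800)%997=307 [pair 1] -> [822, 307]
  Sibling for proof at L1: 994
L3: h(822,307)=(822*31+307)%997=864 [pair 0] -> [864]
  Sibling for proof at L2: 307
Root: 864
Proof path (sibling hashes from leaf to root): [56, 994, 307]

Answer: 56 994 307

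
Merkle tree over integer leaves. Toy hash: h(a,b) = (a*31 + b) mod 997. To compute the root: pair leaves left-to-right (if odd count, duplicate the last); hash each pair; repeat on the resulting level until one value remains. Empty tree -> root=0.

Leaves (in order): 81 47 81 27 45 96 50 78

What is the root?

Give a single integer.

L0: [81, 47, 81, 27, 45, 96, 50, 78]
L1: h(81,47)=(81*31+47)%997=564 h(81,27)=(81*31+27)%997=544 h(45,96)=(45*31+96)%997=494 h(50,78)=(50*31+78)%997=631 -> [564, 544, 494, 631]
L2: h(564,544)=(564*31+544)%997=82 h(494,631)=(494*31+631)%997=990 -> [82, 990]
L3: h(82,990)=(82*31+990)%997=541 -> [541]

Answer: 541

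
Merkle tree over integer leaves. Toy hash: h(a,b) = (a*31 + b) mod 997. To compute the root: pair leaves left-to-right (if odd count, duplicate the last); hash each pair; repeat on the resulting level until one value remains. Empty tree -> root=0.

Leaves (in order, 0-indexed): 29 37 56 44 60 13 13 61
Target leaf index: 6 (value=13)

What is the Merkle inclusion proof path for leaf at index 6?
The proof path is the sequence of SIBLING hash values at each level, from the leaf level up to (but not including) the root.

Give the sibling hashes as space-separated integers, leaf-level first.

Answer: 61 876 886

Derivation:
L0 (leaves): [29, 37, 56, 44, 60, 13, 13, 61], target index=6
L1: h(29,37)=(29*31+37)%997=936 [pair 0] h(56,44)=(56*31+44)%997=783 [pair 1] h(60,13)=(60*31+13)%997=876 [pair 2] h(13,61)=(13*31+61)%997=464 [pair 3] -> [936, 783, 876, 464]
  Sibling for proof at L0: 61
L2: h(936,783)=(936*31+783)%997=886 [pair 0] h(876,464)=(876*31+464)%997=701 [pair 1] -> [886, 701]
  Sibling for proof at L1: 876
L3: h(886,701)=(886*31+701)%997=251 [pair 0] -> [251]
  Sibling for proof at L2: 886
Root: 251
Proof path (sibling hashes from leaf to root): [61, 876, 886]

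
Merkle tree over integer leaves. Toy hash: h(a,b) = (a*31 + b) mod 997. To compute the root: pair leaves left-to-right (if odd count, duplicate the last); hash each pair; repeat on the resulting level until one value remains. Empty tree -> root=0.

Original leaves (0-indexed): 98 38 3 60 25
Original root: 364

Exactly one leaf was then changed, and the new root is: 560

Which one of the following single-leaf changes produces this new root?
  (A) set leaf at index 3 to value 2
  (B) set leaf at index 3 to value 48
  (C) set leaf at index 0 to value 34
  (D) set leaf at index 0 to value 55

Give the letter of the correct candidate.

Original leaves: [98, 38, 3, 60, 25]
Target new root: 560
Try each candidate change and compute the resulting root:
Candidate A: set leaf[3] = 2 -> leaves = [98, 38, 3, 2, 25]
  L0: [98, 38, 3, 2, 25]
  L1: h(98,38)=(98*31+38)%997=85 h(3,2)=(3*31+2)%997=95 h(25,25)=(25*31+25)%997=800 -> [85, 95, 800]
  L2: h(85,95)=(85*31+95)%997=736 h(800,800)=(800*31+800)%997=675 -> [736, 675]
  L3: h(736,675)=(736*31+675)%997=560 -> [560]
  root = 560 == target 560  ** MATCH **
Candidate B: set leaf[3] = 48 -> leaves = [98, 38, 3, 48, 25]
  L0: [98, 38, 3, 48, 25]
  L1: h(98,38)=(98*31+38)%997=85 h(3,48)=(3*31+48)%997=141 h(25,25)=(25*31+25)%997=800 -> [85, 141, 800]
  L2: h(85,141)=(85*31+141)%997=782 h(800,800)=(800*31+800)%997=675 -> [782, 675]
  L3: h(782,675)=(782*31+675)%997=989 -> [989]
  root = 989 != target 560
Candidate C: set leaf[0] = 34 -> leaves = [34, 38, 3, 60, 25]
  L0: [34, 38, 3, 60, 25]
  L1: h(34,38)=(34*31+38)%997=95 h(3,60)=(3*31+60)%997=153 h(25,25)=(25*31+25)%997=800 -> [95, 153, 800]
  L2: h(95,153)=(95*31+153)%997=107 h(800,800)=(800*31+800)%997=675 -> [107, 675]
  L3: h(107,675)=(107*31+675)%997=4 -> [4]
  root = 4 != target 560
Candidate D: set leaf[0] = 55 -> leaves = [55, 38, 3, 60, 25]
  L0: [55, 38, 3, 60, 25]
  L1: h(55,38)=(55*31+38)%997=746 h(3,60)=(3*31+60)%997=153 h(25,25)=(25*31+25)%997=800 -> [746, 153, 800]
  L2: h(746,153)=(746*31+153)%997=348 h(800,800)=(800*31+800)%997=675 -> [348, 675]
  L3: h(348,675)=(348*31+675)%997=496 -> [496]
  root = 496 != target 560
Candidate A produces the target root.

Answer: A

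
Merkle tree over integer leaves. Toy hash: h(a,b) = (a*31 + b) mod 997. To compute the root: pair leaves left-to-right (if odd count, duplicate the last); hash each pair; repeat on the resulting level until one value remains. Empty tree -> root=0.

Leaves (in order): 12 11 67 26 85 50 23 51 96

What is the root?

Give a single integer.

L0: [12, 11, 67, 26, 85, 50, 23, 51, 96]
L1: h(12,11)=(12*31+11)%997=383 h(67,26)=(67*31+26)%997=109 h(85,50)=(85*31+50)%997=691 h(23,51)=(23*31+51)%997=764 h(96,96)=(96*31+96)%997=81 -> [383, 109, 691, 764, 81]
L2: h(383,109)=(383*31+109)%997=18 h(691,764)=(691*31+764)%997=251 h(81,81)=(81*31+81)%997=598 -> [18, 251, 598]
L3: h(18,251)=(18*31+251)%997=809 h(598,598)=(598*31+598)%997=193 -> [809, 193]
L4: h(809,193)=(809*31+193)%997=347 -> [347]

Answer: 347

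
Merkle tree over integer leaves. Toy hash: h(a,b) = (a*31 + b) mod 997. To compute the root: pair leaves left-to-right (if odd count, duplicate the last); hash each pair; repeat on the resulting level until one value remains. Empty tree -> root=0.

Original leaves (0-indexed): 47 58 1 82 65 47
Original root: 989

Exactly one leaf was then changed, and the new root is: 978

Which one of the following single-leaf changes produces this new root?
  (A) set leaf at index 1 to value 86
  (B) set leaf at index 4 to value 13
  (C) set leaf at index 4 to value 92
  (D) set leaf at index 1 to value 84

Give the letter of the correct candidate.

Answer: A

Derivation:
Original leaves: [47, 58, 1, 82, 65, 47]
Target new root: 978
Try each candidate change and compute the resulting root:
Candidate A: set leaf[1] = 86 -> leaves = [47, 86, 1, 82, 65, 47]
  L0: [47, 86, 1, 82, 65, 47]
  L1: h(47,86)=(47*31+86)%997=546 h(1,82)=(1*31+82)%997=113 h(65,47)=(65*31+47)%997=68 -> [546, 113, 68]
  L2: h(546,113)=(546*31+113)%997=90 h(68,68)=(68*31+68)%997=182 -> [90, 182]
  L3: h(90,182)=(90*31+182)%997=978 -> [978]
  root = 978 == target 978  ** MATCH **
Candidate B: set leaf[4] = 13 -> leaves = [47, 58, 1, 82, 13, 47]
  L0: [47, 58, 1, 82, 13, 47]
  L1: h(47,58)=(47*31+58)%997=518 h(1,82)=(1*31+82)%997=113 h(13,47)=(13*31+47)%997=450 -> [518, 113, 450]
  L2: h(518,113)=(518*31+113)%997=219 h(450,450)=(450*31+450)%997=442 -> [219, 442]
  L3: h(219,442)=(219*31+442)%997=252 -> [252]
  root = 252 != target 978
Candidate C: set leaf[4] = 92 -> leaves = [47, 58, 1, 82, 92, 47]
  L0: [47, 58, 1, 82, 92, 47]
  L1: h(47,58)=(47*31+58)%997=518 h(1,82)=(1*31+82)%997=113 h(92,47)=(92*31+47)%997=905 -> [518, 113, 905]
  L2: h(518,113)=(518*31+113)%997=219 h(905,905)=(905*31+905)%997=47 -> [219, 47]
  L3: h(219,47)=(219*31+47)%997=854 -> [854]
  root = 854 != target 978
Candidate D: set leaf[1] = 84 -> leaves = [47, 84, 1, 82, 65, 47]
  L0: [47, 84, 1, 82, 65, 47]
  L1: h(47,84)=(47*31+84)%997=544 h(1,82)=(1*31+82)%997=113 h(65,47)=(65*31+47)%997=68 -> [544, 113, 68]
  L2: h(544,113)=(544*31+113)%997=28 h(68,68)=(68*31+68)%997=182 -> [28, 182]
  L3: h(28,182)=(28*31+182)%997=53 -> [53]
  root = 53 != target 978
Candidate A produces the target root.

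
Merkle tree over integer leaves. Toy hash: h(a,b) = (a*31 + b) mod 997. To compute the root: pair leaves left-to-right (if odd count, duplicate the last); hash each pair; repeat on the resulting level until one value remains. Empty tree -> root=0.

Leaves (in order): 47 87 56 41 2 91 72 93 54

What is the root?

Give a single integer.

Answer: 110

Derivation:
L0: [47, 87, 56, 41, 2, 91, 72, 93, 54]
L1: h(47,87)=(47*31+87)%997=547 h(56,41)=(56*31+41)%997=780 h(2,91)=(2*31+91)%997=153 h(72,93)=(72*31+93)%997=331 h(54,54)=(54*31+54)%997=731 -> [547, 780, 153, 331, 731]
L2: h(547,780)=(547*31+780)%997=788 h(153,331)=(153*31+331)%997=89 h(731,731)=(731*31+731)%997=461 -> [788, 89, 461]
L3: h(788,89)=(788*31+89)%997=589 h(461,461)=(461*31+461)%997=794 -> [589, 794]
L4: h(589,794)=(589*31+794)%997=110 -> [110]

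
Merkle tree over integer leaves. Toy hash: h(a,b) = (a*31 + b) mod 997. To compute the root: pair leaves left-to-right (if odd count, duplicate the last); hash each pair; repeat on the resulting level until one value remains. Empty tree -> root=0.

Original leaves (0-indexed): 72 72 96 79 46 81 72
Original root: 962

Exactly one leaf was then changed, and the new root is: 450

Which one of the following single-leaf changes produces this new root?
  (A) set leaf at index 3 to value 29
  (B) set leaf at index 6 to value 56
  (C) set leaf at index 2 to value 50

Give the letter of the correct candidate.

Answer: B

Derivation:
Original leaves: [72, 72, 96, 79, 46, 81, 72]
Target new root: 450
Try each candidate change and compute the resulting root:
Candidate A: set leaf[3] = 29 -> leaves = [72, 72, 96, 29, 46, 81, 72]
  L0: [72, 72, 96, 29, 46, 81, 72]
  L1: h(72,72)=(72*31+72)%997=310 h(96,29)=(96*31+29)%997=14 h(46,81)=(46*31+81)%997=510 h(72,72)=(72*31+72)%997=310 -> [310, 14, 510, 310]
  L2: h(310,14)=(310*31+14)%997=651 h(510,310)=(510*31+310)%997=168 -> [651, 168]
  L3: h(651,168)=(651*31+168)%997=409 -> [409]
  root = 409 != target 450
Candidate B: set leaf[6] = 56 -> leaves = [72, 72, 96, 79, 46, 81, 56]
  L0: [72, 72, 96, 79, 46, 81, 56]
  L1: h(72,72)=(72*31+72)%997=310 h(96,79)=(96*31+79)%997=64 h(46,81)=(46*31+81)%997=510 h(56,56)=(56*31+56)%997=795 -> [310, 64, 510, 795]
  L2: h(310,64)=(310*31+64)%997=701 h(510,795)=(510*31+795)%997=653 -> [701, 653]
  L3: h(701,653)=(701*31+653)%997=450 -> [450]
  root = 450 == target 450  ** MATCH **
Candidate C: set leaf[2] = 50 -> leaves = [72, 72, 50, 79, 46, 81, 72]
  L0: [72, 72, 50, 79, 46, 81, 72]
  L1: h(72,72)=(72*31+72)%997=310 h(50,79)=(50*31+79)%997=632 h(46,81)=(46*31+81)%997=510 h(72,72)=(72*31+72)%997=310 -> [310, 632, 510, 310]
  L2: h(310,632)=(310*31+632)%997=272 h(510,310)=(510*31+310)%997=168 -> [272, 168]
  L3: h(272,168)=(272*31+168)%997=624 -> [624]
  root = 624 != target 450
Candidate B produces the target root.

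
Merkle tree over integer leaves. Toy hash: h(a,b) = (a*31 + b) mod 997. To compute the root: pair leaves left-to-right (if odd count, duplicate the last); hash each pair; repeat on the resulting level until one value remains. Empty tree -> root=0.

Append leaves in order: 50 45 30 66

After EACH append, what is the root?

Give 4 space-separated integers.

After append 50 (leaves=[50]):
  L0: [50]
  root=50
After append 45 (leaves=[50, 45]):
  L0: [50, 45]
  L1: h(50,45)=(50*31+45)%997=598 -> [598]
  root=598
After append 30 (leaves=[50, 45, 30]):
  L0: [50, 45, 30]
  L1: h(50,45)=(50*31+45)%997=598 h(30,30)=(30*31+30)%997=960 -> [598, 960]
  L2: h(598,960)=(598*31+960)%997=555 -> [555]
  root=555
After append 66 (leaves=[50, 45, 30, 66]):
  L0: [50, 45, 30, 66]
  L1: h(50,45)=(50*31+45)%997=598 h(30,66)=(30*31+66)%997=996 -> [598, 996]
  L2: h(598,996)=(598*31+996)%997=591 -> [591]
  root=591

Answer: 50 598 555 591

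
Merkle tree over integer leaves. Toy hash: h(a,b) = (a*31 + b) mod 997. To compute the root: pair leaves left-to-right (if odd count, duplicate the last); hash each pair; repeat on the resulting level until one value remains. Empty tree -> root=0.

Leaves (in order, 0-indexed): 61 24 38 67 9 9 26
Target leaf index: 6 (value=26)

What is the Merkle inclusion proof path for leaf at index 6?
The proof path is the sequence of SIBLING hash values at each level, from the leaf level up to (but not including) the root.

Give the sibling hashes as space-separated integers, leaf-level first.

L0 (leaves): [61, 24, 38, 67, 9, 9, 26], target index=6
L1: h(61,24)=(61*31+24)%997=918 [pair 0] h(38,67)=(38*31+67)%997=248 [pair 1] h(9,9)=(9*31+9)%997=288 [pair 2] h(26,26)=(26*31+26)%997=832 [pair 3] -> [918, 248, 288, 832]
  Sibling for proof at L0: 26
L2: h(918,248)=(918*31+248)%997=790 [pair 0] h(288,832)=(288*31+832)%997=787 [pair 1] -> [790, 787]
  Sibling for proof at L1: 288
L3: h(790,787)=(790*31+787)%997=352 [pair 0] -> [352]
  Sibling for proof at L2: 790
Root: 352
Proof path (sibling hashes from leaf to root): [26, 288, 790]

Answer: 26 288 790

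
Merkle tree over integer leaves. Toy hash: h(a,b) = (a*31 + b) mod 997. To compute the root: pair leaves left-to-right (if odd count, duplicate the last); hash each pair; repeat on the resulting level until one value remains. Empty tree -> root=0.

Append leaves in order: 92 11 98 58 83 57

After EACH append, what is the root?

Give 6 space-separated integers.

After append 92 (leaves=[92]):
  L0: [92]
  root=92
After append 11 (leaves=[92, 11]):
  L0: [92, 11]
  L1: h(92,11)=(92*31+11)%997=869 -> [869]
  root=869
After append 98 (leaves=[92, 11, 98]):
  L0: [92, 11, 98]
  L1: h(92,11)=(92*31+11)%997=869 h(98,98)=(98*31+98)%997=145 -> [869, 145]
  L2: h(869,145)=(869*31+145)%997=165 -> [165]
  root=165
After append 58 (leaves=[92, 11, 98, 58]):
  L0: [92, 11, 98, 58]
  L1: h(92,11)=(92*31+11)%997=869 h(98,58)=(98*31+58)%997=105 -> [869, 105]
  L2: h(869,105)=(869*31+105)%997=125 -> [125]
  root=125
After append 83 (leaves=[92, 11, 98, 58, 83]):
  L0: [92, 11, 98, 58, 83]
  L1: h(92,11)=(92*31+11)%997=869 h(98,58)=(98*31+58)%997=105 h(83,83)=(83*31+83)%997=662 -> [869, 105, 662]
  L2: h(869,105)=(869*31+105)%997=125 h(662,662)=(662*31+662)%997=247 -> [125, 247]
  L3: h(125,247)=(125*31+247)%997=134 -> [134]
  root=134
After append 57 (leaves=[92, 11, 98, 58, 83, 57]):
  L0: [92, 11, 98, 58, 83, 57]
  L1: h(92,11)=(92*31+11)%997=869 h(98,58)=(98*31+58)%997=105 h(83,57)=(83*31+57)%997=636 -> [869, 105, 636]
  L2: h(869,105)=(869*31+105)%997=125 h(636,636)=(636*31+636)%997=412 -> [125, 412]
  L3: h(125,412)=(125*31+412)%997=299 -> [299]
  root=299

Answer: 92 869 165 125 134 299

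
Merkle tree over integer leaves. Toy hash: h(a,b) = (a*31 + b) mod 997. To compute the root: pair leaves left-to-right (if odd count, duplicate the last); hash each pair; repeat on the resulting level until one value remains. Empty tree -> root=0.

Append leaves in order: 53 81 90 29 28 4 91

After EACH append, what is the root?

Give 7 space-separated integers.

Answer: 53 727 492 431 159 388 434

Derivation:
After append 53 (leaves=[53]):
  L0: [53]
  root=53
After append 81 (leaves=[53, 81]):
  L0: [53, 81]
  L1: h(53,81)=(53*31+81)%997=727 -> [727]
  root=727
After append 90 (leaves=[53, 81, 90]):
  L0: [53, 81, 90]
  L1: h(53,81)=(53*31+81)%997=727 h(90,90)=(90*31+90)%997=886 -> [727, 886]
  L2: h(727,886)=(727*31+886)%997=492 -> [492]
  root=492
After append 29 (leaves=[53, 81, 90, 29]):
  L0: [53, 81, 90, 29]
  L1: h(53,81)=(53*31+81)%997=727 h(90,29)=(90*31+29)%997=825 -> [727, 825]
  L2: h(727,825)=(727*31+825)%997=431 -> [431]
  root=431
After append 28 (leaves=[53, 81, 90, 29, 28]):
  L0: [53, 81, 90, 29, 28]
  L1: h(53,81)=(53*31+81)%997=727 h(90,29)=(90*31+29)%997=825 h(28,28)=(28*31+28)%997=896 -> [727, 825, 896]
  L2: h(727,825)=(727*31+825)%997=431 h(896,896)=(896*31+896)%997=756 -> [431, 756]
  L3: h(431,756)=(431*31+756)%997=159 -> [159]
  root=159
After append 4 (leaves=[53, 81, 90, 29, 28, 4]):
  L0: [53, 81, 90, 29, 28, 4]
  L1: h(53,81)=(53*31+81)%997=727 h(90,29)=(90*31+29)%997=825 h(28,4)=(28*31+4)%997=872 -> [727, 825, 872]
  L2: h(727,825)=(727*31+825)%997=431 h(872,872)=(872*31+872)%997=985 -> [431, 985]
  L3: h(431,985)=(431*31+985)%997=388 -> [388]
  root=388
After append 91 (leaves=[53, 81, 90, 29, 28, 4, 91]):
  L0: [53, 81, 90, 29, 28, 4, 91]
  L1: h(53,81)=(53*31+81)%997=727 h(90,29)=(90*31+29)%997=825 h(28,4)=(28*31+4)%997=872 h(91,91)=(91*31+91)%997=918 -> [727, 825, 872, 918]
  L2: h(727,825)=(727*31+825)%997=431 h(872,918)=(872*31+918)%997=34 -> [431, 34]
  L3: h(431,34)=(431*31+34)%997=434 -> [434]
  root=434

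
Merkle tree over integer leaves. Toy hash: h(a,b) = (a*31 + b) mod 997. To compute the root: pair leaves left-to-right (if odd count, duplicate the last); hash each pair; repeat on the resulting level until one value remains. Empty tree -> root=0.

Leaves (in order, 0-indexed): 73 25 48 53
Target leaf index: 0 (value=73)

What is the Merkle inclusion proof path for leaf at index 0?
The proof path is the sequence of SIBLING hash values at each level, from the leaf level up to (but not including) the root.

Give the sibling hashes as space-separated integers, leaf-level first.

L0 (leaves): [73, 25, 48, 53], target index=0
L1: h(73,25)=(73*31+25)%997=294 [pair 0] h(48,53)=(48*31+53)%997=544 [pair 1] -> [294, 544]
  Sibling for proof at L0: 25
L2: h(294,544)=(294*31+544)%997=685 [pair 0] -> [685]
  Sibling for proof at L1: 544
Root: 685
Proof path (sibling hashes from leaf to root): [25, 544]

Answer: 25 544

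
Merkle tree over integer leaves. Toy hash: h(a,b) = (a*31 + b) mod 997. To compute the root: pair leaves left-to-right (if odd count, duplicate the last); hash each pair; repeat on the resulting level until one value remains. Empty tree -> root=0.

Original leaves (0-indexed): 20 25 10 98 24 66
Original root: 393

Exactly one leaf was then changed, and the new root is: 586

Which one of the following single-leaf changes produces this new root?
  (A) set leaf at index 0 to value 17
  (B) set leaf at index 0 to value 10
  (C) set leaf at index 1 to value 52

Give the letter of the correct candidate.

Answer: B

Derivation:
Original leaves: [20, 25, 10, 98, 24, 66]
Target new root: 586
Try each candidate change and compute the resulting root:
Candidate A: set leaf[0] = 17 -> leaves = [17, 25, 10, 98, 24, 66]
  L0: [17, 25, 10, 98, 24, 66]
  L1: h(17,25)=(17*31+25)%997=552 h(10,98)=(10*31+98)%997=408 h(24,66)=(24*31+66)%997=810 -> [552, 408, 810]
  L2: h(552,408)=(552*31+408)%997=571 h(810,810)=(810*31+810)%997=995 -> [571, 995]
  L3: h(571,995)=(571*31+995)%997=750 -> [750]
  root = 750 != target 586
Candidate B: set leaf[0] = 10 -> leaves = [10, 25, 10, 98, 24, 66]
  L0: [10, 25, 10, 98, 24, 66]
  L1: h(10,25)=(10*31+25)%997=335 h(10,98)=(10*31+98)%997=408 h(24,66)=(24*31+66)%997=810 -> [335, 408, 810]
  L2: h(335,408)=(335*31+408)%997=823 h(810,810)=(810*31+810)%997=995 -> [823, 995]
  L3: h(823,995)=(823*31+995)%997=586 -> [586]
  root = 586 == target 586  ** MATCH **
Candidate C: set leaf[1] = 52 -> leaves = [20, 52, 10, 98, 24, 66]
  L0: [20, 52, 10, 98, 24, 66]
  L1: h(20,52)=(20*31+52)%997=672 h(10,98)=(10*31+98)%997=408 h(24,66)=(24*31+66)%997=810 -> [672, 408, 810]
  L2: h(672,408)=(672*31+408)%997=303 h(810,810)=(810*31+810)%997=995 -> [303, 995]
  L3: h(303,995)=(303*31+995)%997=418 -> [418]
  root = 418 != target 586
Candidate B produces the target root.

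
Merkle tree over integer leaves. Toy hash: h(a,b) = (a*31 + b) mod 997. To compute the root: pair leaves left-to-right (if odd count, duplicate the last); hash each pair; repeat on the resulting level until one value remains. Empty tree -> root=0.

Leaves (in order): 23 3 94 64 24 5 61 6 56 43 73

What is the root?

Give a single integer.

Answer: 3

Derivation:
L0: [23, 3, 94, 64, 24, 5, 61, 6, 56, 43, 73]
L1: h(23,3)=(23*31+3)%997=716 h(94,64)=(94*31+64)%997=984 h(24,5)=(24*31+5)%997=749 h(61,6)=(61*31+6)%997=900 h(56,43)=(56*31+43)%997=782 h(73,73)=(73*31+73)%997=342 -> [716, 984, 749, 900, 782, 342]
L2: h(716,984)=(716*31+984)%997=249 h(749,900)=(749*31+900)%997=191 h(782,342)=(782*31+342)%997=656 -> [249, 191, 656]
L3: h(249,191)=(249*31+191)%997=931 h(656,656)=(656*31+656)%997=55 -> [931, 55]
L4: h(931,55)=(931*31+55)%997=3 -> [3]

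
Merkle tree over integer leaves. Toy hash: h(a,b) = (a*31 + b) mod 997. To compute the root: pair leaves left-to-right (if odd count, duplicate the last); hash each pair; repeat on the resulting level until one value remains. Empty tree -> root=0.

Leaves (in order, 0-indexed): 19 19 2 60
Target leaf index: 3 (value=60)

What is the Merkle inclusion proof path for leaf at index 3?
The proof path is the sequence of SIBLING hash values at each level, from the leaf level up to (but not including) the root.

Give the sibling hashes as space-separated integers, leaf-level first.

Answer: 2 608

Derivation:
L0 (leaves): [19, 19, 2, 60], target index=3
L1: h(19,19)=(19*31+19)%997=608 [pair 0] h(2,60)=(2*31+60)%997=122 [pair 1] -> [608, 122]
  Sibling for proof at L0: 2
L2: h(608,122)=(608*31+122)%997=27 [pair 0] -> [27]
  Sibling for proof at L1: 608
Root: 27
Proof path (sibling hashes from leaf to root): [2, 608]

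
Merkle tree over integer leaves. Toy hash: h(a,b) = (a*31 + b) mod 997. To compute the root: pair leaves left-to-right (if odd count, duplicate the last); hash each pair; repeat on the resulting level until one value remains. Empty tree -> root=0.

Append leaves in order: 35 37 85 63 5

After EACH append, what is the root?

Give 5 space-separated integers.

Answer: 35 125 613 591 510

Derivation:
After append 35 (leaves=[35]):
  L0: [35]
  root=35
After append 37 (leaves=[35, 37]):
  L0: [35, 37]
  L1: h(35,37)=(35*31+37)%997=125 -> [125]
  root=125
After append 85 (leaves=[35, 37, 85]):
  L0: [35, 37, 85]
  L1: h(35,37)=(35*31+37)%997=125 h(85,85)=(85*31+85)%997=726 -> [125, 726]
  L2: h(125,726)=(125*31+726)%997=613 -> [613]
  root=613
After append 63 (leaves=[35, 37, 85, 63]):
  L0: [35, 37, 85, 63]
  L1: h(35,37)=(35*31+37)%997=125 h(85,63)=(85*31+63)%997=704 -> [125, 704]
  L2: h(125,704)=(125*31+704)%997=591 -> [591]
  root=591
After append 5 (leaves=[35, 37, 85, 63, 5]):
  L0: [35, 37, 85, 63, 5]
  L1: h(35,37)=(35*31+37)%997=125 h(85,63)=(85*31+63)%997=704 h(5,5)=(5*31+5)%997=160 -> [125, 704, 160]
  L2: h(125,704)=(125*31+704)%997=591 h(160,160)=(160*31+160)%997=135 -> [591, 135]
  L3: h(591,135)=(591*31+135)%997=510 -> [510]
  root=510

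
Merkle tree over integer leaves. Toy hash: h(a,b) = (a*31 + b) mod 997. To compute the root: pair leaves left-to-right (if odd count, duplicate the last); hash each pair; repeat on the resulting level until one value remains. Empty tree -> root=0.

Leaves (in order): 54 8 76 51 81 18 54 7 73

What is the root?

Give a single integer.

L0: [54, 8, 76, 51, 81, 18, 54, 7, 73]
L1: h(54,8)=(54*31+8)%997=685 h(76,51)=(76*31+51)%997=413 h(81,18)=(81*31+18)%997=535 h(54,7)=(54*31+7)%997=684 h(73,73)=(73*31+73)%997=342 -> [685, 413, 535, 684, 342]
L2: h(685,413)=(685*31+413)%997=711 h(535,684)=(535*31+684)%997=320 h(342,342)=(342*31+342)%997=974 -> [711, 320, 974]
L3: h(711,320)=(711*31+320)%997=427 h(974,974)=(974*31+974)%997=261 -> [427, 261]
L4: h(427,261)=(427*31+261)%997=537 -> [537]

Answer: 537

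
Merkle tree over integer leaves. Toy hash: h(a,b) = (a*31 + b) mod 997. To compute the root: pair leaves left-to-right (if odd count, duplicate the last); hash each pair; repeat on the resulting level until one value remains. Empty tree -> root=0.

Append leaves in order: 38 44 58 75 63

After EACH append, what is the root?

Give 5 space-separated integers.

Answer: 38 225 855 872 817

Derivation:
After append 38 (leaves=[38]):
  L0: [38]
  root=38
After append 44 (leaves=[38, 44]):
  L0: [38, 44]
  L1: h(38,44)=(38*31+44)%997=225 -> [225]
  root=225
After append 58 (leaves=[38, 44, 58]):
  L0: [38, 44, 58]
  L1: h(38,44)=(38*31+44)%997=225 h(58,58)=(58*31+58)%997=859 -> [225, 859]
  L2: h(225,859)=(225*31+859)%997=855 -> [855]
  root=855
After append 75 (leaves=[38, 44, 58, 75]):
  L0: [38, 44, 58, 75]
  L1: h(38,44)=(38*31+44)%997=225 h(58,75)=(58*31+75)%997=876 -> [225, 876]
  L2: h(225,876)=(225*31+876)%997=872 -> [872]
  root=872
After append 63 (leaves=[38, 44, 58, 75, 63]):
  L0: [38, 44, 58, 75, 63]
  L1: h(38,44)=(38*31+44)%997=225 h(58,75)=(58*31+75)%997=876 h(63,63)=(63*31+63)%997=22 -> [225, 876, 22]
  L2: h(225,876)=(225*31+876)%997=872 h(22,22)=(22*31+22)%997=704 -> [872, 704]
  L3: h(872,704)=(872*31+704)%997=817 -> [817]
  root=817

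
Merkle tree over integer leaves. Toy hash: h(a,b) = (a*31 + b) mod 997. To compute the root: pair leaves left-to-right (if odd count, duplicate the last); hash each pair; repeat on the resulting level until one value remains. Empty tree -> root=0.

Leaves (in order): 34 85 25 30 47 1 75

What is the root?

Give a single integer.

Answer: 642

Derivation:
L0: [34, 85, 25, 30, 47, 1, 75]
L1: h(34,85)=(34*31+85)%997=142 h(25,30)=(25*31+30)%997=805 h(47,1)=(47*31+1)%997=461 h(75,75)=(75*31+75)%997=406 -> [142, 805, 461, 406]
L2: h(142,805)=(142*31+805)%997=222 h(461,406)=(461*31+406)%997=739 -> [222, 739]
L3: h(222,739)=(222*31+739)%997=642 -> [642]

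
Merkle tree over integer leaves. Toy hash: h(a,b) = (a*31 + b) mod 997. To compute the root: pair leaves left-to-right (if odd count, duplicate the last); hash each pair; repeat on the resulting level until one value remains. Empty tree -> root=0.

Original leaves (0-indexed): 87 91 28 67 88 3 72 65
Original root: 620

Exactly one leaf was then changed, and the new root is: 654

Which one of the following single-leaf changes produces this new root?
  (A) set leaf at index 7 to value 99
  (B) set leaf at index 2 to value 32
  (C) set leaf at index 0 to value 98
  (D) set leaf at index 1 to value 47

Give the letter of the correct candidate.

Answer: A

Derivation:
Original leaves: [87, 91, 28, 67, 88, 3, 72, 65]
Target new root: 654
Try each candidate change and compute the resulting root:
Candidate A: set leaf[7] = 99 -> leaves = [87, 91, 28, 67, 88, 3, 72, 99]
  L0: [87, 91, 28, 67, 88, 3, 72, 99]
  L1: h(87,91)=(87*31+91)%997=794 h(28,67)=(28*31+67)%997=935 h(88,3)=(88*31+3)%997=737 h(72,99)=(72*31+99)%997=337 -> [794, 935, 737, 337]
  L2: h(794,935)=(794*31+935)%997=624 h(737,337)=(737*31+337)%997=253 -> [624, 253]
  L3: h(624,253)=(624*31+253)%997=654 -> [654]
  root = 654 == target 654  ** MATCH **
Candidate B: set leaf[2] = 32 -> leaves = [87, 91, 32, 67, 88, 3, 72, 65]
  L0: [87, 91, 32, 67, 88, 3, 72, 65]
  L1: h(87,91)=(87*31+91)%997=794 h(32,67)=(32*31+67)%997=62 h(88,3)=(88*31+3)%997=737 h(72,65)=(72*31+65)%997=303 -> [794, 62, 737, 303]
  L2: h(794,62)=(794*31+62)%997=748 h(737,303)=(737*31+303)%997=219 -> [748, 219]
  L3: h(748,219)=(748*31+219)%997=476 -> [476]
  root = 476 != target 654
Candidate C: set leaf[0] = 98 -> leaves = [98, 91, 28, 67, 88, 3, 72, 65]
  L0: [98, 91, 28, 67, 88, 3, 72, 65]
  L1: h(98,91)=(98*31+91)%997=138 h(28,67)=(28*31+67)%997=935 h(88,3)=(88*31+3)%997=737 h(72,65)=(72*31+65)%997=303 -> [138, 935, 737, 303]
  L2: h(138,935)=(138*31+935)%997=228 h(737,303)=(737*31+303)%997=219 -> [228, 219]
  L3: h(228,219)=(228*31+219)%997=308 -> [308]
  root = 308 != target 654
Candidate D: set leaf[1] = 47 -> leaves = [87, 47, 28, 67, 88, 3, 72, 65]
  L0: [87, 47, 28, 67, 88, 3, 72, 65]
  L1: h(87,47)=(87*31+47)%997=750 h(28,67)=(28*31+67)%997=935 h(88,3)=(88*31+3)%997=737 h(72,65)=(72*31+65)%997=303 -> [750, 935, 737, 303]
  L2: h(750,935)=(750*31+935)%997=257 h(737,303)=(737*31+303)%997=219 -> [257, 219]
  L3: h(257,219)=(257*31+219)%997=210 -> [210]
  root = 210 != target 654
Candidate A produces the target root.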